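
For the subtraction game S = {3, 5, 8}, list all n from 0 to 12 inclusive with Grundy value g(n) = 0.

0, 1, 2, 11, 12

Grundy values for subtraction set {3, 5, 8}:
k:     0  1  2  3  4  5  6  7  8  9 10 11 12
g(k):  0  0  0  1  1  1  2  2  2  3  3  0  0
The P-positions (g = 0) in 0..12 are 0, 1, 2, 11, 12.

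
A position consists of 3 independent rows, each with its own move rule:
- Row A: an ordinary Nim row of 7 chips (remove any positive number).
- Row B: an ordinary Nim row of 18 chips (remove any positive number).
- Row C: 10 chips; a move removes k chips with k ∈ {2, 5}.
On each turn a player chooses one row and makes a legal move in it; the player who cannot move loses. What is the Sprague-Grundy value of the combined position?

20

Row A is a plain Nim row of size 7, so its Grundy value is 7.
Row B is a plain Nim row of size 18, so its Grundy value is 18.
For row C, compute g(0), g(1), … with moves {2, 5}:
g(0) = mex{} = 0
g(1) = mex{} = 0
g(2) = mex{0} = 1
g(3) = mex{0} = 1
g(4) = mex{1} = 0
g(5) = mex{0,1} = 2
g(6) = mex{0} = 1
g(7) = mex{1,2} = 0
g(8) = mex{1} = 0
g(9) = mex{0} = 1
g(10) = mex{0,2} = 1
So g(10) = 1.
By the Sprague-Grundy theorem, the Grundy value of a sum of independent games is the XOR of the component values.
Combined value = 7 XOR 18 XOR 1 = 20.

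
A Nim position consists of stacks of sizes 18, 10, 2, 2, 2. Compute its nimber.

26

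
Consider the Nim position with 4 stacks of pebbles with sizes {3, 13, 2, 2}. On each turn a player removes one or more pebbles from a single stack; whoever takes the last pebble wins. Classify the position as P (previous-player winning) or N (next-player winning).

N-position

Nim-sum: 3 XOR 13 XOR 2 XOR 2 = 14.
The nim-sum is 14 ≠ 0, so this is an N-position: the player to move can win.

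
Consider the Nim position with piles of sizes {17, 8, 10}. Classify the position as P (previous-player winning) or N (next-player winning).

N-position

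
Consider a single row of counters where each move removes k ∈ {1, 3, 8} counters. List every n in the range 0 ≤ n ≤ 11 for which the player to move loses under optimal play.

Build the Grundy sequence with g(k) = mex{g(k−s) : s ∈ {1, 3, 8}, s ≤ k}:
g(0) = mex{} = 0
g(1) = mex{0} = 1
g(2) = mex{1} = 0
g(3) = mex{0} = 1
g(4) = mex{1} = 0
g(5) = mex{0} = 1
g(6) = mex{1} = 0
g(7) = mex{0} = 1
g(8) = mex{0,1} = 2
g(9) = mex{0,1,2} = 3
g(10) = mex{0,1,3} = 2
g(11) = mex{1,2} = 0
The P-positions (g = 0) in 0..11 are 0, 2, 4, 6, 11.

0, 2, 4, 6, 11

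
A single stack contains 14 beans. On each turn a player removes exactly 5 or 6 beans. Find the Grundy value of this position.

Build the Grundy sequence with g(k) = mex{g(k−s) : s ∈ {5, 6}, s ≤ k}:
k:     0  1  2  3  4  5  6  7  8  9 10 11 12 13 14
g(k):  0  0  0  0  0  1  1  1  1  1  2  0  0  0  0
So g(14) = 0.

0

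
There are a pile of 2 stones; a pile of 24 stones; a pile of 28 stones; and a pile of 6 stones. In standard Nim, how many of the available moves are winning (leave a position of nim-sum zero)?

0

Bitwise XOR of the heap sizes:
  00010  (2)
  11000  (24)
  11100  (28)
  00110  (6)
  -----
  00000  (0)
The nim-sum is already 0, so every move leaves a nonzero nim-sum — there are no winning moves.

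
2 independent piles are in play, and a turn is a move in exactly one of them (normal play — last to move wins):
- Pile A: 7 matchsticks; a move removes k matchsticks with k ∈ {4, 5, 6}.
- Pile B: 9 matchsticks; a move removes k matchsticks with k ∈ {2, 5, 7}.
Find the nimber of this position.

3

For pile A, compute g(0), g(1), … with moves {4, 5, 6}:
g(0) = mex{} = 0
g(1) = mex{} = 0
g(2) = mex{} = 0
g(3) = mex{} = 0
g(4) = mex{0} = 1
g(5) = mex{0} = 1
g(6) = mex{0} = 1
g(7) = mex{0} = 1
So g(7) = 1.
For pile B, compute g(0), g(1), … with moves {2, 5, 7}:
k:     0  1  2  3  4  5  6  7  8  9
g(k):  0  0  1  1  0  2  1  3  2  2
So g(9) = 2.
The value of a disjunctive sum is the nim-sum of the parts.
Combined value = 1 XOR 2 = 3.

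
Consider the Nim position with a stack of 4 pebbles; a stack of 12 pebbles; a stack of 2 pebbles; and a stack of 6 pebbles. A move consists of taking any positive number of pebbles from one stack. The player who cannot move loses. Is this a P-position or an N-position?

N-position

Nim-sum: 4 ^ 12 ^ 2 ^ 6 = 12.
The nim-sum is 12 ≠ 0, so this is an N-position: the player to move can win.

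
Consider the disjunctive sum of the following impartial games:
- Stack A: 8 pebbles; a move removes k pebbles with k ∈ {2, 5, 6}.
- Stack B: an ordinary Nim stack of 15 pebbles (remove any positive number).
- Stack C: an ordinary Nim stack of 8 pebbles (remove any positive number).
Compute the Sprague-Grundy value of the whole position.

Build the Grundy sequence for stack A with g(k) = mex{g(k−s) : s ∈ {2, 5, 6}, s ≤ k}:
k:     0  1  2  3  4  5  6  7  8
g(k):  0  0  1  1  0  2  1  3  0
So g(8) = 0.
Stack B is a plain Nim stack of size 15, so its Grundy value is 15.
Stack C is a plain Nim stack of size 8, so its Grundy value is 8.
The value of a disjunctive sum is the nim-sum of the parts.
Combined value = 0 ⊕ 15 ⊕ 8 = 7.

7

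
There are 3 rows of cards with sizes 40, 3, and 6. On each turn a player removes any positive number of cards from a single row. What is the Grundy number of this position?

45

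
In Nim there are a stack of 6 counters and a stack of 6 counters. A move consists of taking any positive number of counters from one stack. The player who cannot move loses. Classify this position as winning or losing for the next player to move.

Losing position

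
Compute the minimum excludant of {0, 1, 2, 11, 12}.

The values 0, 1, 2 are all present; 3 is the first non-negative integer missing from the set.

3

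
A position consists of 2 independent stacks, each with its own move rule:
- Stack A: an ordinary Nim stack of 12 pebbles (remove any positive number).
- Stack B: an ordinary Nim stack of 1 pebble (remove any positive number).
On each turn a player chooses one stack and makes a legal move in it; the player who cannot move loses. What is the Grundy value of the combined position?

Stack A is a plain Nim stack of size 12, so its Grundy value is 12.
Stack B is a plain Nim stack of size 1, so its Grundy value is 1.
By the Sprague-Grundy theorem, the Grundy value of a sum of independent games is the XOR of the component values.
Combined value = 12 XOR 1 = 13.

13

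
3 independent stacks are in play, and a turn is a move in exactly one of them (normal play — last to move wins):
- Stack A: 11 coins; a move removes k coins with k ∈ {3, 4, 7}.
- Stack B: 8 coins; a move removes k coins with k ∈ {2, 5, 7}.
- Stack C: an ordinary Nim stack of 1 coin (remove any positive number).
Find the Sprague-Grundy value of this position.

3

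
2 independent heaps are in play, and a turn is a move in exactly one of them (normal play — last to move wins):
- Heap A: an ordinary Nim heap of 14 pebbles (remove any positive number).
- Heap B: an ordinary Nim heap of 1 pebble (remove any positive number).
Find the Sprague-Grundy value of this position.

15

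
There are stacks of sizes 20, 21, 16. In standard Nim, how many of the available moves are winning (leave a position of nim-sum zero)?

Compute the nim-sum pairwise:
20 XOR 21 = 1
1 XOR 16 = 17
The overall nim-sum is X = 17. A stack of size p has a winning move iff p XOR X < p (reduce it to p XOR X).
  20: 20 XOR 17 = 5 < 20 — winning move (to 5).
  21: 21 XOR 17 = 4 < 21 — winning move (to 4).
  16: 16 XOR 17 = 1 < 16 — winning move (to 1).
That gives 3 winning moves.

3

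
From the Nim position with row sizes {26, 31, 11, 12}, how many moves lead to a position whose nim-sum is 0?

3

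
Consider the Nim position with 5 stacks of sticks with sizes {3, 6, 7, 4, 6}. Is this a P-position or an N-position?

Write each in binary and XOR column by column:
  011  (3)
  110  (6)
  111  (7)
  100  (4)
  110  (6)
  ---
  000  (0)
The nim-sum is 0, so this is a P-position: the player to move is in a losing position under optimal play.

P-position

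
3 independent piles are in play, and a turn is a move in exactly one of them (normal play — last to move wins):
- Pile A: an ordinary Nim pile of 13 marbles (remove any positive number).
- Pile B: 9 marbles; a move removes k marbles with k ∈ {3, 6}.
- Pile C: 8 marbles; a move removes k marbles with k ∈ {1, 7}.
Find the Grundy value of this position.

Pile A is a plain Nim pile of size 13, so its Grundy value is 13.
For pile B, compute g(0), g(1), … with moves {3, 6}:
k:     0  1  2  3  4  5  6  7  8  9
g(k):  0  0  0  1  1  1  2  2  2  0
So g(9) = 0.
Grundy values for pile C (subtraction set {1, 7}):
g(0) = mex{} = 0
g(1) = mex{0} = 1
g(2) = mex{1} = 0
g(3) = mex{0} = 1
g(4) = mex{1} = 0
g(5) = mex{0} = 1
g(6) = mex{1} = 0
g(7) = mex{0} = 1
g(8) = mex{1} = 0
So g(8) = 0.
By the Sprague-Grundy theorem, the Grundy value of a sum of independent games is the XOR of the component values.
Combined value = 13 ⊕ 0 ⊕ 0 = 13.

13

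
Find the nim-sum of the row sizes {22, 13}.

In binary:
  10110  (22)
  01101  (13)
  -----
  11011  (27)

27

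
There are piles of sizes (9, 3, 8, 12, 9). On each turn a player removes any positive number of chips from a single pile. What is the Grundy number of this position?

7

Compute the nim-sum pairwise:
9 ⊕ 3 = 10
10 ⊕ 8 = 2
2 ⊕ 12 = 14
14 ⊕ 9 = 7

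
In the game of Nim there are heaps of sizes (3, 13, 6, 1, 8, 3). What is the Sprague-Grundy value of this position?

Compute the nim-sum pairwise:
3 XOR 13 = 14
14 XOR 6 = 8
8 XOR 1 = 9
9 XOR 8 = 1
1 XOR 3 = 2

2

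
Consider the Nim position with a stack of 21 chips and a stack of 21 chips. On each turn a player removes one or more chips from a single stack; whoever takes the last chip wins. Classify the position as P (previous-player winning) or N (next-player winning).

P-position

Write each in binary and XOR column by column:
  10101  (21)
  10101  (21)
  -----
  00000  (0)
The nim-sum is 0, so this is a P-position: the player to move is in a losing position under optimal play.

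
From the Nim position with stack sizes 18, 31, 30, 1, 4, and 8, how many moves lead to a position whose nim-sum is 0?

3

Compute the nim-sum pairwise:
18 ^ 31 = 13
13 ^ 30 = 19
19 ^ 1 = 18
18 ^ 4 = 22
22 ^ 8 = 30
The overall nim-sum is X = 30. A stack of size p has a winning move iff p XOR X < p (reduce it to p XOR X).
  18: 18 XOR 30 = 12 < 18 — winning move (to 12).
  31: 31 XOR 30 = 1 < 31 — winning move (to 1).
  30: 30 XOR 30 = 0 < 30 — winning move (to 0).
  1: 1 XOR 30 = 31 ≥ 1 — no move.
  4: 4 XOR 30 = 26 ≥ 4 — no move.
  8: 8 XOR 30 = 22 ≥ 8 — no move.
That gives 3 winning moves.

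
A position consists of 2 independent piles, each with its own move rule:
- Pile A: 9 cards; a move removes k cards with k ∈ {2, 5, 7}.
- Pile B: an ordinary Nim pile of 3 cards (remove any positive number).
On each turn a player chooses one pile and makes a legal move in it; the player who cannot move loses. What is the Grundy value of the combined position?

Build the Grundy sequence for pile A with g(k) = mex{g(k−s) : s ∈ {2, 5, 7}, s ≤ k}:
k:     0  1  2  3  4  5  6  7  8  9
g(k):  0  0  1  1  0  2  1  3  2  2
So g(9) = 2.
Pile B is a plain Nim pile of size 3, so its Grundy value is 3.
By the Sprague-Grundy theorem, the Grundy value of a sum of independent games is the XOR of the component values.
Combined value = 2 XOR 3 = 1.

1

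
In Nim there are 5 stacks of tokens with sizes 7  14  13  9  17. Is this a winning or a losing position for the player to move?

In binary:
  00111  (7)
  01110  (14)
  01101  (13)
  01001  (9)
  10001  (17)
  -----
  11100  (28)
The nim-sum is 28 ≠ 0, so this is an N-position: the player to move can win.

Winning position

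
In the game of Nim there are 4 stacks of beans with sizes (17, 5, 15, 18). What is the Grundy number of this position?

9

Nim-sum: 17 ^ 5 ^ 15 ^ 18 = 9.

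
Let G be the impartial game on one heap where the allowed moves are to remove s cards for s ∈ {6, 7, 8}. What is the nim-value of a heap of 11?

1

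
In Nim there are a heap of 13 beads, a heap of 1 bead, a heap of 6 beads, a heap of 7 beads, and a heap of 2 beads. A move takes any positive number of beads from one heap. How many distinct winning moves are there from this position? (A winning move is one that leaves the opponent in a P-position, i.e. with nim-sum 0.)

Bitwise XOR of the heap sizes:
  1101  (13)
  0001  (1)
  0110  (6)
  0111  (7)
  0010  (2)
  ----
  1111  (15)
The overall nim-sum is X = 15. A heap of size p has a winning move iff p XOR X < p (reduce it to p XOR X).
  13: 13 XOR 15 = 2 < 13 — winning move (to 2).
  1: 1 XOR 15 = 14 ≥ 1 — no move.
  6: 6 XOR 15 = 9 ≥ 6 — no move.
  7: 7 XOR 15 = 8 ≥ 7 — no move.
  2: 2 XOR 15 = 13 ≥ 2 — no move.
That gives 1 winning move.

1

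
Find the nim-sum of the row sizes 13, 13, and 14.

14

Nim-sum: 13 ⊕ 13 ⊕ 14 = 14.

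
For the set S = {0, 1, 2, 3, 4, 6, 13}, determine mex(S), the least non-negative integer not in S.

The values 0, 1, 2, 3, 4 are all present; 5 is the first non-negative integer missing from the set.

5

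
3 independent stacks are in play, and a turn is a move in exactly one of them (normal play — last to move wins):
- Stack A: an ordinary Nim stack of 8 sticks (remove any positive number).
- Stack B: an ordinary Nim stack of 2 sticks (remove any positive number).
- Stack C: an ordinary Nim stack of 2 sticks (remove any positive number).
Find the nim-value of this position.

Stack A is a plain Nim stack of size 8, so its Grundy value is 8.
Stack B is a plain Nim stack of size 2, so its Grundy value is 2.
Stack C is a plain Nim stack of size 2, so its Grundy value is 2.
By the Sprague-Grundy theorem, the Grundy value of a sum of independent games is the XOR of the component values.
Combined value = 8 XOR 2 XOR 2 = 8.

8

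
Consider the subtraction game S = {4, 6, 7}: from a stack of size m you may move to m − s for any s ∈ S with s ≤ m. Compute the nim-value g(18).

1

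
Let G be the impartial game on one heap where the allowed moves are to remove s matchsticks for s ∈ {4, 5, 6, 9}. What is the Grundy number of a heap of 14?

0

Grundy values for subtraction set {4, 5, 6, 9}:
k:     0  1  2  3  4  5  6  7  8  9 10 11 12 13 14
g(k):  0  0  0  0  1  1  1  1  2  2  2  2  3  0  0
So g(14) = 0.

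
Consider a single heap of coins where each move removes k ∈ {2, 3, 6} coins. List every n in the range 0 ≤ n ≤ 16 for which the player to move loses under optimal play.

0, 1, 5, 9, 10, 14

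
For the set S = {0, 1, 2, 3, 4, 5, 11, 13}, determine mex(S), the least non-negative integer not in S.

6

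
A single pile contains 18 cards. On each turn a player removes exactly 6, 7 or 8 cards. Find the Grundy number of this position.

0

Grundy values for subtraction set {6, 7, 8}:
k:     0  1  2  3  4  5  6  7  8  9 10 11 12 13 14 15 16 17 18
g(k):  0  0  0  0  0  0  1  1  1  1  1  1  2  2  0  0  0  0  0
So g(18) = 0.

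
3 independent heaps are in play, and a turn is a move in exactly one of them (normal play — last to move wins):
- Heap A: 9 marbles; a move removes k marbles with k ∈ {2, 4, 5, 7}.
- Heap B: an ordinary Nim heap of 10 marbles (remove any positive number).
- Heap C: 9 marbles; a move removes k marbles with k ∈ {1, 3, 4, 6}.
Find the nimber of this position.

10

Grundy values for heap A (subtraction set {2, 4, 5, 7}):
g(0) = mex{} = 0
g(1) = mex{} = 0
g(2) = mex{0} = 1
g(3) = mex{0} = 1
g(4) = mex{0,1} = 2
g(5) = mex{0,1} = 2
g(6) = mex{0,1,2} = 3
g(7) = mex{0,1,2} = 3
g(8) = mex{0,1,2,3} = 4
g(9) = mex{1,2,3} = 0
So g(9) = 0.
Heap B is a plain Nim heap of size 10, so its Grundy value is 10.
For heap C, compute g(0), g(1), … with moves {1, 3, 4, 6}:
g(0) = mex{} = 0
g(1) = mex{0} = 1
g(2) = mex{1} = 0
g(3) = mex{0} = 1
g(4) = mex{0,1} = 2
g(5) = mex{0,1,2} = 3
g(6) = mex{0,1,3} = 2
g(7) = mex{1,2} = 0
g(8) = mex{0,2,3} = 1
g(9) = mex{1,2,3} = 0
So g(9) = 0.
By the Sprague-Grundy theorem, the Grundy value of a sum of independent games is the XOR of the component values.
Combined value = 0 XOR 10 XOR 0 = 10.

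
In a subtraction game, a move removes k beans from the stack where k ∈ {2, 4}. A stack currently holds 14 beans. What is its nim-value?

Grundy values for subtraction set {2, 4}:
k:     0  1  2  3  4  5  6  7  8  9 10 11 12 13 14
g(k):  0  0  1  1  2  2  0  0  1  1  2  2  0  0  1
So g(14) = 1.

1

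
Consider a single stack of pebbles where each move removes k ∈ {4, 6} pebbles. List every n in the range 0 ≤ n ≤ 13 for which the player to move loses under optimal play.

0, 1, 2, 3, 10, 11, 12, 13

Grundy values for subtraction set {4, 6}:
k:     0  1  2  3  4  5  6  7  8  9 10 11 12 13
g(k):  0  0  0  0  1  1  1  1  2  2  0  0  0  0
The P-positions (g = 0) in 0..13 are 0, 1, 2, 3, 10, 11, 12, 13.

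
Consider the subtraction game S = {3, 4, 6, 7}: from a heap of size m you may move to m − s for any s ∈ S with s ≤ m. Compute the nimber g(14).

Compute g(0), g(1), … for moves {3, 4, 6, 7}:
k:     0  1  2  3  4  5  6  7  8  9 10 11 12 13 14
g(k):  0  0  0  1  1  1  2  2  2  3  0  0  0  1  1
So g(14) = 1.

1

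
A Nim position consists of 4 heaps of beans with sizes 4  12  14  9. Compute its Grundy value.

Bitwise XOR of the heap sizes:
  0100  (4)
  1100  (12)
  1110  (14)
  1001  (9)
  ----
  1111  (15)

15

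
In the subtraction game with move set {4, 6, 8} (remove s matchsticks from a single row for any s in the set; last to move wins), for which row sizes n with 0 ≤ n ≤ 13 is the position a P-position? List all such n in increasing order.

0, 1, 2, 3, 12, 13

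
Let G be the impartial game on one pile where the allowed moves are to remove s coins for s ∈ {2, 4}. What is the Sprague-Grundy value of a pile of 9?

1

Grundy values for subtraction set {2, 4}:
k:     0  1  2  3  4  5  6  7  8  9
g(k):  0  0  1  1  2  2  0  0  1  1
So g(9) = 1.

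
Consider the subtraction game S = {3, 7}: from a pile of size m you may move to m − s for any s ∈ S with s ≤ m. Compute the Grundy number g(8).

2

Compute g(0), g(1), … for moves {3, 7}:
k:     0  1  2  3  4  5  6  7  8
g(k):  0  0  0  1  1  1  0  2  2
So g(8) = 2.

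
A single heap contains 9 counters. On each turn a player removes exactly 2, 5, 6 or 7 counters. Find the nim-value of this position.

Compute g(0), g(1), … for moves {2, 5, 6, 7}:
g(0) = mex{} = 0
g(1) = mex{} = 0
g(2) = mex{0} = 1
g(3) = mex{0} = 1
g(4) = mex{1} = 0
g(5) = mex{0,1} = 2
g(6) = mex{0} = 1
g(7) = mex{0,1,2} = 3
g(8) = mex{0,1} = 2
g(9) = mex{0,1,3} = 2
So g(9) = 2.

2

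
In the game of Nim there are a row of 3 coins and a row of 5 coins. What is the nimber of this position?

Write each in binary and XOR column by column:
  011  (3)
  101  (5)
  ---
  110  (6)

6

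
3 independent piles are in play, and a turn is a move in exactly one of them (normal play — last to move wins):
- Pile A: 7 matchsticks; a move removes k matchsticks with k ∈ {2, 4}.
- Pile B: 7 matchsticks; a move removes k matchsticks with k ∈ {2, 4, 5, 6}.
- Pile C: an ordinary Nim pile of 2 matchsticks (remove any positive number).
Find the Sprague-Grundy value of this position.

For pile A, compute g(0), g(1), … with moves {2, 4}:
g(0) = mex{} = 0
g(1) = mex{} = 0
g(2) = mex{0} = 1
g(3) = mex{0} = 1
g(4) = mex{0,1} = 2
g(5) = mex{0,1} = 2
g(6) = mex{1,2} = 0
g(7) = mex{1,2} = 0
So g(7) = 0.
Grundy values for pile B (subtraction set {2, 4, 5, 6}):
k:     0  1  2  3  4  5  6  7
g(k):  0  0  1  1  2  2  3  3
So g(7) = 3.
Pile C is a plain Nim pile of size 2, so its Grundy value is 2.
The value of a disjunctive sum is the nim-sum of the parts.
Combined value = 0 XOR 3 XOR 2 = 1.

1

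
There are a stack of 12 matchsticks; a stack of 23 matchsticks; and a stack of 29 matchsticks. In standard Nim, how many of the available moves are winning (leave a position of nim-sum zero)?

3

Nim-sum: 12 ^ 23 ^ 29 = 6.
The overall nim-sum is X = 6. A stack of size p has a winning move iff p XOR X < p (reduce it to p XOR X).
  12: 12 XOR 6 = 10 < 12 — winning move (to 10).
  23: 23 XOR 6 = 17 < 23 — winning move (to 17).
  29: 29 XOR 6 = 27 < 29 — winning move (to 27).
That gives 3 winning moves.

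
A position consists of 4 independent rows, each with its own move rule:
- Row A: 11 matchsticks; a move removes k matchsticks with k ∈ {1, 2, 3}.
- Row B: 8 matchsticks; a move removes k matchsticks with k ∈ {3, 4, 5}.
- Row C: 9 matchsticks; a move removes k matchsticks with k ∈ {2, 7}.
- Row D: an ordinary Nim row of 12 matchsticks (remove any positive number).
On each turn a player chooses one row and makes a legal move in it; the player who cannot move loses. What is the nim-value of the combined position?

Build the Grundy sequence for row A with g(k) = mex{g(k−s) : s ∈ {1, 2, 3}, s ≤ k}:
k:     0  1  2  3  4  5  6  7  8  9 10 11
g(k):  0  1  2  3  0  1  2  3  0  1  2  3
So g(11) = 3.
Build the Grundy sequence for row B with g(k) = mex{g(k−s) : s ∈ {3, 4, 5}, s ≤ k}:
k:     0  1  2  3  4  5  6  7  8
g(k):  0  0  0  1  1  1  2  2  0
So g(8) = 0.
For row C, compute g(0), g(1), … with moves {2, 7}:
k:     0  1  2  3  4  5  6  7  8  9
g(k):  0  0  1  1  0  0  1  1  2  0
So g(9) = 0.
Row D is a plain Nim row of size 12, so its Grundy value is 12.
The value of a disjunctive sum is the nim-sum of the parts.
Combined value = 3 XOR 0 XOR 0 XOR 12 = 15.

15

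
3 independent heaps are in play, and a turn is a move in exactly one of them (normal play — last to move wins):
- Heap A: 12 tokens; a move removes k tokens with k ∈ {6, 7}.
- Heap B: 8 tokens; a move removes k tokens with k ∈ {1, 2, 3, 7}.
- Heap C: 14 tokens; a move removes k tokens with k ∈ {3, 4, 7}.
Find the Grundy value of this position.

3

For heap A, compute g(0), g(1), … with moves {6, 7}:
k:     0  1  2  3  4  5  6  7  8  9 10 11 12
g(k):  0  0  0  0  0  0  1  1  1  1  1  1  2
So g(12) = 2.
Build the Grundy sequence for heap B with g(k) = mex{g(k−s) : s ∈ {1, 2, 3, 7}, s ≤ k}:
g(0) = mex{} = 0
g(1) = mex{0} = 1
g(2) = mex{0,1} = 2
g(3) = mex{0,1,2} = 3
g(4) = mex{1,2,3} = 0
g(5) = mex{0,2,3} = 1
g(6) = mex{0,1,3} = 2
g(7) = mex{0,1,2} = 3
g(8) = mex{1,2,3} = 0
So g(8) = 0.
Build the Grundy sequence for heap C with g(k) = mex{g(k−s) : s ∈ {3, 4, 7}, s ≤ k}:
g(0) = mex{} = 0
g(1) = mex{} = 0
g(2) = mex{} = 0
g(3) = mex{0} = 1
g(4) = mex{0} = 1
g(5) = mex{0} = 1
g(6) = mex{0,1} = 2
g(7) = mex{0,1} = 2
g(8) = mex{0,1} = 2
g(9) = mex{0,1,2} = 3
g(10) = mex{1,2} = 0
g(11) = mex{1,2} = 0
g(12) = mex{1,2,3} = 0
g(13) = mex{0,2,3} = 1
g(14) = mex{0,2} = 1
So g(14) = 1.
By the Sprague-Grundy theorem, the Grundy value of a sum of independent games is the XOR of the component values.
Combined value = 2 ⊕ 0 ⊕ 1 = 3.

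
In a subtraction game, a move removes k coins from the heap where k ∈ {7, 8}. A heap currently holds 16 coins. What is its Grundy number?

0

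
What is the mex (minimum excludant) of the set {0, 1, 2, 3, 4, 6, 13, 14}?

5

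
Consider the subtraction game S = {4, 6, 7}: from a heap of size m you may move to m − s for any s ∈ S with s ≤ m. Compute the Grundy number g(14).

Compute g(0), g(1), … for moves {4, 6, 7}:
g(0) = mex{} = 0
g(1) = mex{} = 0
g(2) = mex{} = 0
g(3) = mex{} = 0
g(4) = mex{0} = 1
g(5) = mex{0} = 1
g(6) = mex{0} = 1
g(7) = mex{0} = 1
g(8) = mex{0,1} = 2
g(9) = mex{0,1} = 2
g(10) = mex{0,1} = 2
g(11) = mex{1} = 0
g(12) = mex{1,2} = 0
g(13) = mex{1,2} = 0
g(14) = mex{1,2} = 0
So g(14) = 0.

0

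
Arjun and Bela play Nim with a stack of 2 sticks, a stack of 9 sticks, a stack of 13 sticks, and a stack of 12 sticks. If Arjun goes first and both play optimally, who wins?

Arjun wins

Nim-sum: 2 XOR 9 XOR 13 XOR 12 = 10.
The nim-sum is 10 ≠ 0, so this is an N-position: the player to move can win; Arjun has a winning move.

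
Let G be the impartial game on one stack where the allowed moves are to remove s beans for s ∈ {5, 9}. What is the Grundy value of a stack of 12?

Build the Grundy sequence with g(k) = mex{g(k−s) : s ∈ {5, 9}, s ≤ k}:
k:     0  1  2  3  4  5  6  7  8  9 10 11 12
g(k):  0  0  0  0  0  1  1  1  1  1  2  2  2
So g(12) = 2.

2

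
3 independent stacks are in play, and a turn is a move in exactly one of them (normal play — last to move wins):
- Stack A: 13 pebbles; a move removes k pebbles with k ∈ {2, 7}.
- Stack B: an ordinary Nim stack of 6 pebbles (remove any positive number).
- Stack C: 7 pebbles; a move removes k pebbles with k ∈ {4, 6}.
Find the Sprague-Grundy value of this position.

For stack A, compute g(0), g(1), … with moves {2, 7}:
k:     0  1  2  3  4  5  6  7  8  9 10 11 12 13
g(k):  0  0  1  1  0  0  1  1  2  0  0  1  1  0
So g(13) = 0.
Stack B is a plain Nim stack of size 6, so its Grundy value is 6.
For stack C, compute g(0), g(1), … with moves {4, 6}:
k:     0  1  2  3  4  5  6  7
g(k):  0  0  0  0  1  1  1  1
So g(7) = 1.
By the Sprague-Grundy theorem, the Grundy value of a sum of independent games is the XOR of the component values.
Combined value = 0 ⊕ 6 ⊕ 1 = 7.

7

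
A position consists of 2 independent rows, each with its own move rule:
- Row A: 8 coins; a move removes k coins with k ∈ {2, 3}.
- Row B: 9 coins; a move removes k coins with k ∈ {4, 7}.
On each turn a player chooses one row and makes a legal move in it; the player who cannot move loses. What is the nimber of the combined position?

3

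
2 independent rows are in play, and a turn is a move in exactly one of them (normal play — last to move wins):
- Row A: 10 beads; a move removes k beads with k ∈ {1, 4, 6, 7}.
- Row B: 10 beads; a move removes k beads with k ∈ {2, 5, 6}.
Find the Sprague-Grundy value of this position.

For row A, compute g(0), g(1), … with moves {1, 4, 6, 7}:
g(0) = mex{} = 0
g(1) = mex{0} = 1
g(2) = mex{1} = 0
g(3) = mex{0} = 1
g(4) = mex{0,1} = 2
g(5) = mex{1,2} = 0
g(6) = mex{0} = 1
g(7) = mex{0,1} = 2
g(8) = mex{0,1,2} = 3
g(9) = mex{0,1,3} = 2
g(10) = mex{1,2} = 0
So g(10) = 0.
For row B, compute g(0), g(1), … with moves {2, 5, 6}:
g(0) = mex{} = 0
g(1) = mex{} = 0
g(2) = mex{0} = 1
g(3) = mex{0} = 1
g(4) = mex{1} = 0
g(5) = mex{0,1} = 2
g(6) = mex{0} = 1
g(7) = mex{0,1,2} = 3
g(8) = mex{1} = 0
g(9) = mex{0,1,3} = 2
g(10) = mex{0,2} = 1
So g(10) = 1.
The value of a disjunctive sum is the nim-sum of the parts.
Combined value = 0 XOR 1 = 1.

1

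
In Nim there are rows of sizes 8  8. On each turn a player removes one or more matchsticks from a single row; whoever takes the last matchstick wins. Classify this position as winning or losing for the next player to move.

Bitwise XOR of the heap sizes:
  1000  (8)
  1000  (8)
  ----
  0000  (0)
The nim-sum is 0, so this is a P-position: the player to move is in a losing position under optimal play.

Losing position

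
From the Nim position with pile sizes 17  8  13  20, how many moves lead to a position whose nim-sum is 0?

0

Write each in binary and XOR column by column:
  10001  (17)
  01000  (8)
  01101  (13)
  10100  (20)
  -----
  00000  (0)
The nim-sum is already 0, so every move leaves a nonzero nim-sum — there are no winning moves.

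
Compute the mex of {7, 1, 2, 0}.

The values 0, 1, 2 are all present; 3 is the first non-negative integer missing from the set.

3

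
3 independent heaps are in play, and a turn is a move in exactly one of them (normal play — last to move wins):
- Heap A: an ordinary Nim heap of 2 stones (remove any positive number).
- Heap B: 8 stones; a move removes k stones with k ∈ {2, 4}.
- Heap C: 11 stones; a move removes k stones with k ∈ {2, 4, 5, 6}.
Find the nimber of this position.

Heap A is a plain Nim heap of size 2, so its Grundy value is 2.
Build the Grundy sequence for heap B with g(k) = mex{g(k−s) : s ∈ {2, 4}, s ≤ k}:
g(0) = mex{} = 0
g(1) = mex{} = 0
g(2) = mex{0} = 1
g(3) = mex{0} = 1
g(4) = mex{0,1} = 2
g(5) = mex{0,1} = 2
g(6) = mex{1,2} = 0
g(7) = mex{1,2} = 0
g(8) = mex{0,2} = 1
So g(8) = 1.
Grundy values for heap C (subtraction set {2, 4, 5, 6}):
g(0) = mex{} = 0
g(1) = mex{} = 0
g(2) = mex{0} = 1
g(3) = mex{0} = 1
g(4) = mex{0,1} = 2
g(5) = mex{0,1} = 2
g(6) = mex{0,1,2} = 3
g(7) = mex{0,1,2} = 3
g(8) = mex{1,2,3} = 0
g(9) = mex{1,2,3} = 0
g(10) = mex{0,2,3} = 1
g(11) = mex{0,2,3} = 1
So g(11) = 1.
The value of a disjunctive sum is the nim-sum of the parts.
Combined value = 2 XOR 1 XOR 1 = 2.

2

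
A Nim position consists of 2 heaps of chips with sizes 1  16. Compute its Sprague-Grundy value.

17

Nim-sum: 1 ^ 16 = 17.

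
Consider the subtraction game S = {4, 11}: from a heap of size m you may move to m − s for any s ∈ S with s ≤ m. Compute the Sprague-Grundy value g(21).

Grundy values for subtraction set {4, 11}:
k:     0  1  2  3  4  5  6  7  8  9 10 11 12 13 14 15 16 17 18 19 20 21
g(k):  0  0  0  0  1  1  1  1  0  0  0  2  1  1  1  0  0  0  0  1  1  1
So g(21) = 1.

1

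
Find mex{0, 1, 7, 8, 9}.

The values 0, 1 are all present; 2 is the first non-negative integer missing from the set.

2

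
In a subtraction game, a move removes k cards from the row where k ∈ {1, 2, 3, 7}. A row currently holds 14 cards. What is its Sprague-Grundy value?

Build the Grundy sequence with g(k) = mex{g(k−s) : s ∈ {1, 2, 3, 7}, s ≤ k}:
g(0) = mex{} = 0
g(1) = mex{0} = 1
g(2) = mex{0,1} = 2
g(3) = mex{0,1,2} = 3
g(4) = mex{1,2,3} = 0
g(5) = mex{0,2,3} = 1
g(6) = mex{0,1,3} = 2
g(7) = mex{0,1,2} = 3
g(8) = mex{1,2,3} = 0
g(9) = mex{0,2,3} = 1
g(10) = mex{0,1,3} = 2
g(11) = mex{0,1,2} = 3
g(12) = mex{1,2,3} = 0
g(13) = mex{0,2,3} = 1
g(14) = mex{0,1,3} = 2
So g(14) = 2.

2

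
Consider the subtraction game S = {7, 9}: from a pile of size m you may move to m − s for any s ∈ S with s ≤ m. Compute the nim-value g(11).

Grundy values for subtraction set {7, 9}:
g(0) = mex{} = 0
g(1) = mex{} = 0
g(2) = mex{} = 0
g(3) = mex{} = 0
g(4) = mex{} = 0
g(5) = mex{} = 0
g(6) = mex{} = 0
g(7) = mex{0} = 1
g(8) = mex{0} = 1
g(9) = mex{0} = 1
g(10) = mex{0} = 1
g(11) = mex{0} = 1
So g(11) = 1.

1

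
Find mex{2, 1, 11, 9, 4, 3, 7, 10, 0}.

The values 0, 1, 2, 3, 4 are all present; 5 is the first non-negative integer missing from the set.

5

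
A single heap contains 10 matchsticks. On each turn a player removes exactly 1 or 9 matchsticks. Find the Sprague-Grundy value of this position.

0

Compute g(0), g(1), … for moves {1, 9}:
k:     0  1  2  3  4  5  6  7  8  9 10
g(k):  0  1  0  1  0  1  0  1  0  1  0
So g(10) = 0.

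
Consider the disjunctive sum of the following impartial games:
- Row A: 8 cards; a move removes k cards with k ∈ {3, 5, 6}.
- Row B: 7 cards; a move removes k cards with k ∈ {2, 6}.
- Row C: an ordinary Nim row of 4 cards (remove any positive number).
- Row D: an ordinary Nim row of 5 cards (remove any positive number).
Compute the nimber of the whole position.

2

Grundy values for row A (subtraction set {3, 5, 6}):
k:     0  1  2  3  4  5  6  7  8
g(k):  0  0  0  1  1  1  2  2  2
So g(8) = 2.
For row B, compute g(0), g(1), … with moves {2, 6}:
k:     0  1  2  3  4  5  6  7
g(k):  0  0  1  1  0  0  1  1
So g(7) = 1.
Row C is a plain Nim row of size 4, so its Grundy value is 4.
Row D is a plain Nim row of size 5, so its Grundy value is 5.
The value of a disjunctive sum is the nim-sum of the parts.
Combined value = 2 XOR 1 XOR 4 XOR 5 = 2.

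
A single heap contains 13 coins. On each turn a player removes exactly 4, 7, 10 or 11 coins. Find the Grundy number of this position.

3

Build the Grundy sequence with g(k) = mex{g(k−s) : s ∈ {4, 7, 10, 11}, s ≤ k}:
g(0) = mex{} = 0
g(1) = mex{} = 0
g(2) = mex{} = 0
g(3) = mex{} = 0
g(4) = mex{0} = 1
g(5) = mex{0} = 1
g(6) = mex{0} = 1
g(7) = mex{0} = 1
g(8) = mex{0,1} = 2
g(9) = mex{0,1} = 2
g(10) = mex{0,1} = 2
g(11) = mex{0,1} = 2
g(12) = mex{0,1,2} = 3
g(13) = mex{0,1,2} = 3
So g(13) = 3.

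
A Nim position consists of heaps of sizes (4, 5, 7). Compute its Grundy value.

Compute the nim-sum pairwise:
4 ⊕ 5 = 1
1 ⊕ 7 = 6

6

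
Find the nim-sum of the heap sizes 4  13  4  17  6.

Nim-sum: 4 XOR 13 XOR 4 XOR 17 XOR 6 = 26.

26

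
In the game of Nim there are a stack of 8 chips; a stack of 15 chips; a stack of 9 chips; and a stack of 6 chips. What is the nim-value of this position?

In binary:
  1000  (8)
  1111  (15)
  1001  (9)
  0110  (6)
  ----
  1000  (8)

8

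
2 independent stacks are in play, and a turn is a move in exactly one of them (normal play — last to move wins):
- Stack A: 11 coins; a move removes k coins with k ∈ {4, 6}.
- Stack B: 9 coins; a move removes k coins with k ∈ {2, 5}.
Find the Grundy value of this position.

1

Grundy values for stack A (subtraction set {4, 6}):
g(0) = mex{} = 0
g(1) = mex{} = 0
g(2) = mex{} = 0
g(3) = mex{} = 0
g(4) = mex{0} = 1
g(5) = mex{0} = 1
g(6) = mex{0} = 1
g(7) = mex{0} = 1
g(8) = mex{0,1} = 2
g(9) = mex{0,1} = 2
g(10) = mex{1} = 0
g(11) = mex{1} = 0
So g(11) = 0.
Grundy values for stack B (subtraction set {2, 5}):
g(0) = mex{} = 0
g(1) = mex{} = 0
g(2) = mex{0} = 1
g(3) = mex{0} = 1
g(4) = mex{1} = 0
g(5) = mex{0,1} = 2
g(6) = mex{0} = 1
g(7) = mex{1,2} = 0
g(8) = mex{1} = 0
g(9) = mex{0} = 1
So g(9) = 1.
By the Sprague-Grundy theorem, the Grundy value of a sum of independent games is the XOR of the component values.
Combined value = 0 XOR 1 = 1.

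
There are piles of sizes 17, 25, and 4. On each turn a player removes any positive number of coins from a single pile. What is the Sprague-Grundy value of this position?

Bitwise XOR of the heap sizes:
  10001  (17)
  11001  (25)
  00100  (4)
  -----
  01100  (12)

12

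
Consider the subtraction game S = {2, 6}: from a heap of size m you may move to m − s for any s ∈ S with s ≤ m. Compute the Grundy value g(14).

Compute g(0), g(1), … for moves {2, 6}:
g(0) = mex{} = 0
g(1) = mex{} = 0
g(2) = mex{0} = 1
g(3) = mex{0} = 1
g(4) = mex{1} = 0
g(5) = mex{1} = 0
g(6) = mex{0} = 1
g(7) = mex{0} = 1
g(8) = mex{1} = 0
g(9) = mex{1} = 0
g(10) = mex{0} = 1
g(11) = mex{0} = 1
g(12) = mex{1} = 0
g(13) = mex{1} = 0
g(14) = mex{0} = 1
So g(14) = 1.

1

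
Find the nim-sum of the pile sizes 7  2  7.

2

Nim-sum: 7 XOR 2 XOR 7 = 2.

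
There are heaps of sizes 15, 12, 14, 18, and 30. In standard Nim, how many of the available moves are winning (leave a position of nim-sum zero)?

1

Compute the nim-sum pairwise:
15 XOR 12 = 3
3 XOR 14 = 13
13 XOR 18 = 31
31 XOR 30 = 1
The overall nim-sum is X = 1. A heap of size p has a winning move iff p XOR X < p (reduce it to p XOR X).
  15: 15 XOR 1 = 14 < 15 — winning move (to 14).
  12: 12 XOR 1 = 13 ≥ 12 — no move.
  14: 14 XOR 1 = 15 ≥ 14 — no move.
  18: 18 XOR 1 = 19 ≥ 18 — no move.
  30: 30 XOR 1 = 31 ≥ 30 — no move.
That gives 1 winning move.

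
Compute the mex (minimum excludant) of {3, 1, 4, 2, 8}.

0 is not in the set, so the mex is 0.

0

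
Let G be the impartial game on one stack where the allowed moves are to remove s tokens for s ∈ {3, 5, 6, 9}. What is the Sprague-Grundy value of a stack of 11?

3

Build the Grundy sequence with g(k) = mex{g(k−s) : s ∈ {3, 5, 6, 9}, s ≤ k}:
g(0) = mex{} = 0
g(1) = mex{} = 0
g(2) = mex{} = 0
g(3) = mex{0} = 1
g(4) = mex{0} = 1
g(5) = mex{0} = 1
g(6) = mex{0,1} = 2
g(7) = mex{0,1} = 2
g(8) = mex{0,1} = 2
g(9) = mex{0,1,2} = 3
g(10) = mex{0,1,2} = 3
g(11) = mex{0,1,2} = 3
So g(11) = 3.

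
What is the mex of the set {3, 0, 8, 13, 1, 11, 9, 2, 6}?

4

The values 0, 1, 2, 3 are all present; 4 is the first non-negative integer missing from the set.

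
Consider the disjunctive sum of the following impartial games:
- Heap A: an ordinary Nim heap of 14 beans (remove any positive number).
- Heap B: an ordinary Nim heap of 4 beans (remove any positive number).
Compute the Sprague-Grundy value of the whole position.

Heap A is a plain Nim heap of size 14, so its Grundy value is 14.
Heap B is a plain Nim heap of size 4, so its Grundy value is 4.
By the Sprague-Grundy theorem, the Grundy value of a sum of independent games is the XOR of the component values.
Combined value = 14 XOR 4 = 10.

10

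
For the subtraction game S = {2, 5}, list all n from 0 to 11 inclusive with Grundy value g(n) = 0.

0, 1, 4, 7, 8, 11

Build the Grundy sequence with g(k) = mex{g(k−s) : s ∈ {2, 5}, s ≤ k}:
g(0) = mex{} = 0
g(1) = mex{} = 0
g(2) = mex{0} = 1
g(3) = mex{0} = 1
g(4) = mex{1} = 0
g(5) = mex{0,1} = 2
g(6) = mex{0} = 1
g(7) = mex{1,2} = 0
g(8) = mex{1} = 0
g(9) = mex{0} = 1
g(10) = mex{0,2} = 1
g(11) = mex{1} = 0
The P-positions (g = 0) in 0..11 are 0, 1, 4, 7, 8, 11.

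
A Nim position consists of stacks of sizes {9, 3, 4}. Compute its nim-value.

14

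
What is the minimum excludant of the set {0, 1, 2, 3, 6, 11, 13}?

4

The values 0, 1, 2, 3 are all present; 4 is the first non-negative integer missing from the set.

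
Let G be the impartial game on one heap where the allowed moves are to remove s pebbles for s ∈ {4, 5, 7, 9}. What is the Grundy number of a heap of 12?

Grundy values for subtraction set {4, 5, 7, 9}:
k:     0  1  2  3  4  5  6  7  8  9 10 11 12
g(k):  0  0  0  0  1  1  1  1  2  2  2  2  3
So g(12) = 3.

3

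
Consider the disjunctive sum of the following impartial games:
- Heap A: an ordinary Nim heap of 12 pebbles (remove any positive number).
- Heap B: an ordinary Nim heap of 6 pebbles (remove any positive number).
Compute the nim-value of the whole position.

Heap A is a plain Nim heap of size 12, so its Grundy value is 12.
Heap B is a plain Nim heap of size 6, so its Grundy value is 6.
The value of a disjunctive sum is the nim-sum of the parts.
Combined value = 12 ⊕ 6 = 10.

10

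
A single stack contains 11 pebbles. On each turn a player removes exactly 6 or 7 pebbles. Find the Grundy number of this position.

1

Build the Grundy sequence with g(k) = mex{g(k−s) : s ∈ {6, 7}, s ≤ k}:
k:     0  1  2  3  4  5  6  7  8  9 10 11
g(k):  0  0  0  0  0  0  1  1  1  1  1  1
So g(11) = 1.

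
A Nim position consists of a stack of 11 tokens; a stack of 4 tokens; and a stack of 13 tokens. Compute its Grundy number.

Write each in binary and XOR column by column:
  1011  (11)
  0100  (4)
  1101  (13)
  ----
  0010  (2)

2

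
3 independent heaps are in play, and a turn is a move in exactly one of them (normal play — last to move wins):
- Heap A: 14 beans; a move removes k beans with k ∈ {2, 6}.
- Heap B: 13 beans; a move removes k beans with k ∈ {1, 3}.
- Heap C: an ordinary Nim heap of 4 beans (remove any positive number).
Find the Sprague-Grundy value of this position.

For heap A, compute g(0), g(1), … with moves {2, 6}:
g(0) = mex{} = 0
g(1) = mex{} = 0
g(2) = mex{0} = 1
g(3) = mex{0} = 1
g(4) = mex{1} = 0
g(5) = mex{1} = 0
g(6) = mex{0} = 1
g(7) = mex{0} = 1
g(8) = mex{1} = 0
g(9) = mex{1} = 0
g(10) = mex{0} = 1
g(11) = mex{0} = 1
g(12) = mex{1} = 0
g(13) = mex{1} = 0
g(14) = mex{0} = 1
So g(14) = 1.
For heap B, compute g(0), g(1), … with moves {1, 3}:
g(0) = mex{} = 0
g(1) = mex{0} = 1
g(2) = mex{1} = 0
g(3) = mex{0} = 1
g(4) = mex{1} = 0
g(5) = mex{0} = 1
g(6) = mex{1} = 0
g(7) = mex{0} = 1
g(8) = mex{1} = 0
g(9) = mex{0} = 1
g(10) = mex{1} = 0
g(11) = mex{0} = 1
g(12) = mex{1} = 0
g(13) = mex{0} = 1
So g(13) = 1.
Heap C is a plain Nim heap of size 4, so its Grundy value is 4.
The value of a disjunctive sum is the nim-sum of the parts.
Combined value = 1 ⊕ 1 ⊕ 4 = 4.

4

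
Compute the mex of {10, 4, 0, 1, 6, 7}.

2

The values 0, 1 are all present; 2 is the first non-negative integer missing from the set.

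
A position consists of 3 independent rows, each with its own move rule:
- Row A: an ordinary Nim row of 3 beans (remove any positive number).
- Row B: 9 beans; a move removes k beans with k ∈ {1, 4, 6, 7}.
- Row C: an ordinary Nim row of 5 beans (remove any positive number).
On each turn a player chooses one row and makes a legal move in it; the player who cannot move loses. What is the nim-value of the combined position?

4

Row A is a plain Nim row of size 3, so its Grundy value is 3.
Build the Grundy sequence for row B with g(k) = mex{g(k−s) : s ∈ {1, 4, 6, 7}, s ≤ k}:
g(0) = mex{} = 0
g(1) = mex{0} = 1
g(2) = mex{1} = 0
g(3) = mex{0} = 1
g(4) = mex{0,1} = 2
g(5) = mex{1,2} = 0
g(6) = mex{0} = 1
g(7) = mex{0,1} = 2
g(8) = mex{0,1,2} = 3
g(9) = mex{0,1,3} = 2
So g(9) = 2.
Row C is a plain Nim row of size 5, so its Grundy value is 5.
The value of a disjunctive sum is the nim-sum of the parts.
Combined value = 3 XOR 2 XOR 5 = 4.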